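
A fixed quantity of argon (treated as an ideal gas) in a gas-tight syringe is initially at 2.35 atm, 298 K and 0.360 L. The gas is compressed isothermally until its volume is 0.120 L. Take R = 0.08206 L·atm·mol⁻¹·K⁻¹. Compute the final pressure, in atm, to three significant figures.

P₂ ≈ 7.05 atm

Isothermal, so P V is constant: T₂ = T₁; P₂ = P₁·(V₁/V₂) = 7.050 atm.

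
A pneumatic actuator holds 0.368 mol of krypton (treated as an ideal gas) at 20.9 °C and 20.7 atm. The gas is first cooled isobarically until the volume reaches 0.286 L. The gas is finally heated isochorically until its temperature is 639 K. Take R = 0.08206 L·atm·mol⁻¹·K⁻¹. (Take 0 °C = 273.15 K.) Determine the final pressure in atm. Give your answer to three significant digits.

Convert: T₁ = 294.0 K.
From PV = nRT: V₁ = nRT₁/P₁ = 0.4290 L.
Isobaric, so V/T is constant: P₂ = P₁; T₂ = T₁·(V₂/V₁) = 196.0 K.
Isochoric, so P/T is constant: V₃ = V₂; P₃ = P₂·(T₃/T₂) = 67.47 atm.

P₃ ≈ 67.5 atm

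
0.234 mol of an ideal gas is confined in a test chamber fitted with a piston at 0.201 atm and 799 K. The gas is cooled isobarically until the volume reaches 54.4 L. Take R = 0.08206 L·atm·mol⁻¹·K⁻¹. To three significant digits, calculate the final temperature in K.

T₂ ≈ 569 K

From PV = nRT: V₁ = nRT₁/P₁ = 76.33 L.
P constant ⇒ V ∝ T: P₂ = P₁; T₂ = T₁·(V₂/V₁) = 569.4 K.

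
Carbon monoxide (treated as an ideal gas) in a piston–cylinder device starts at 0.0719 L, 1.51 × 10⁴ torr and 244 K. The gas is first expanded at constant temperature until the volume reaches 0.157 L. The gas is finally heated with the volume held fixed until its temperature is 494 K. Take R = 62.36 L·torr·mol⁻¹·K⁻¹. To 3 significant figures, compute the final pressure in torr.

P₃ ≈ 1.40e+04 torr

Isothermal, so P V is constant: T₂ = T₁; P₂ = P₁·(V₁/V₂) = 6915 torr.
Isochoric, so P/T is constant: V₃ = V₂; P₃ = P₂·(T₃/T₂) = 1.400e+04 torr.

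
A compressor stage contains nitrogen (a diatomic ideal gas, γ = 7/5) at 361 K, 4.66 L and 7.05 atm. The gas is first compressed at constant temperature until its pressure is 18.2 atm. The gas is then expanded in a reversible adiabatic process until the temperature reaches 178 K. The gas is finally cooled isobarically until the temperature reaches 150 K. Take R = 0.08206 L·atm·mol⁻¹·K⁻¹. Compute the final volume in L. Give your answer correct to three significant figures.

V₄ ≈ 8.91 L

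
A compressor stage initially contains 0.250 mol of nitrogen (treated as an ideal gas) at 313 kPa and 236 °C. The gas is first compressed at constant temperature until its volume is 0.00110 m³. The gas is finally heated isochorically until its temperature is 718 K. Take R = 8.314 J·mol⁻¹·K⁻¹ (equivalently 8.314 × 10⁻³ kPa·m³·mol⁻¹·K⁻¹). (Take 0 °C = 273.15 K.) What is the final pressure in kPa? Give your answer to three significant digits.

P₃ ≈ 1.36e+03 kPa

Convert: T₁ = 509.1 K.
From PV = nRT: V₁ = nRT₁/P₁ = 0.003381 m³.
Isothermal, so P V is constant: T₂ = T₁; P₂ = P₁·(V₁/V₂) = 962.1 kPa.
Isochoric, so P/T is constant: V₃ = V₂; P₃ = P₂·(T₃/T₂) = 1357 kPa.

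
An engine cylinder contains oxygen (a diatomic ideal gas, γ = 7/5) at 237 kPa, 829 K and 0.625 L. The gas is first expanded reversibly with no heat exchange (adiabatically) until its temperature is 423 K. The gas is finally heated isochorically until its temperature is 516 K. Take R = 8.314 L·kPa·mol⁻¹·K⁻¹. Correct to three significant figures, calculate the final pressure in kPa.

Adiabatic (γ = 7/5), T V^(γ−1) and P V^γ constant: P₂ = P₁·(T₂/T₁)^(γ/(γ−1)) = 22.49 kPa; V₂ = V₁·(T₁/T₂)^(1/(γ−1)) = 3.361 L.
Isochoric, so P/T is constant: V₃ = V₂; P₃ = P₂·(T₃/T₂) = 27.44 kPa.

P₃ ≈ 27.4 kPa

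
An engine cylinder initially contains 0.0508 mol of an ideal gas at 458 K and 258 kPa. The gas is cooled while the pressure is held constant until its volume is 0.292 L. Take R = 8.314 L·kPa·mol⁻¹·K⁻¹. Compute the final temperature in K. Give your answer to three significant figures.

T₂ ≈ 178 K

From PV = nRT: V₁ = nRT₁/P₁ = 0.7498 L.
Isobaric, so V/T is constant: P₂ = P₁; T₂ = T₁·(V₂/V₁) = 178.4 K.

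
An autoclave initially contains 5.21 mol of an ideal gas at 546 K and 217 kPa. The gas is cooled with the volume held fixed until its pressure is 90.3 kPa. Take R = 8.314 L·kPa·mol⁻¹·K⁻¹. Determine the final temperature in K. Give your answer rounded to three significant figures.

T₂ ≈ 227 K

From PV = nRT: V₁ = nRT₁/P₁ = 109.0 L.
Isochoric, so P/T is constant: V₂ = V₁; T₂ = T₁·(P₂/P₁) = 227.2 K.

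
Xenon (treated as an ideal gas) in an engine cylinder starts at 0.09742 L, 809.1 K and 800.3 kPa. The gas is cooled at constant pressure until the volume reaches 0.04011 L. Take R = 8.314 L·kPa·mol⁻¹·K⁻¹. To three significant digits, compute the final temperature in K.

T₂ ≈ 333 K

P constant ⇒ V ∝ T: P₂ = P₁; T₂ = T₁·(V₂/V₁) = 333.1 K.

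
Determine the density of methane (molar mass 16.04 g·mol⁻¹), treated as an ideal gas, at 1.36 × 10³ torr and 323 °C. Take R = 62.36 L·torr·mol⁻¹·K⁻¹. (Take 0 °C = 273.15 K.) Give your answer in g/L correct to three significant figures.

ρ = PM/(RT) = (1.36e+03 × 16.04) / (62.36 × 596.1)

ρ ≈ 0.587 g/L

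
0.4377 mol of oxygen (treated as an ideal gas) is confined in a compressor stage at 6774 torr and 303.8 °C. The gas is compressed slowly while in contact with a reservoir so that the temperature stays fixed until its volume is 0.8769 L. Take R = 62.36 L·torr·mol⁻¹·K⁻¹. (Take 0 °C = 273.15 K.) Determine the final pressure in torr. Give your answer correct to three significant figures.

Convert: T₁ = 577.0 K.
From PV = nRT: V₁ = nRT₁/P₁ = 2.325 L.
T constant ⇒ Boyle's law P V = const: T₂ = T₁; P₂ = P₁·(V₁/V₂) = 1.796e+04 torr.

P₂ ≈ 1.80e+04 torr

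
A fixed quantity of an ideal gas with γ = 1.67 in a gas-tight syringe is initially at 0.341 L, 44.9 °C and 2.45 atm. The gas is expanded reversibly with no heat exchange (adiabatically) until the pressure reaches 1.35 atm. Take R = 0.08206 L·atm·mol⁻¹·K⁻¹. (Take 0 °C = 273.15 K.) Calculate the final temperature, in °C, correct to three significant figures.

Convert: T₁ = 318.0 K.
Adiabatic (γ = 1.67), T V^(γ−1) and P V^γ constant: T₂ = T₁·(P₂/P₁)^((γ−1)/γ) = 250.4 K; V₂ = V₁·(P₁/P₂)^(1/γ) = 0.4872 L.

T₂ ≈ -22.7 °C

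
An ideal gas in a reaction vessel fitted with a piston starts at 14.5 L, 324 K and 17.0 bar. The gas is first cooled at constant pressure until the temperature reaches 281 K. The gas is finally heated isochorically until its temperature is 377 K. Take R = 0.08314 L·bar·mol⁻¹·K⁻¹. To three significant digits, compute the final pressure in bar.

Isobaric, so V/T is constant: P₂ = P₁; V₂ = V₁·(T₂/T₁) = 12.58 L.
V constant ⇒ P ∝ T: V₃ = V₂; P₃ = P₂·(T₃/T₂) = 22.81 bar.

P₃ ≈ 22.8 bar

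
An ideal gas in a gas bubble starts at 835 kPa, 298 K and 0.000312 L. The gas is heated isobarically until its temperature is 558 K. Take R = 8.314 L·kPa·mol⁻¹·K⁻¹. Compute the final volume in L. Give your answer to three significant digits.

V₂ ≈ 0.000584 L

P constant ⇒ V ∝ T: P₂ = P₁; V₂ = V₁·(T₂/T₁) = 0.0005842 L.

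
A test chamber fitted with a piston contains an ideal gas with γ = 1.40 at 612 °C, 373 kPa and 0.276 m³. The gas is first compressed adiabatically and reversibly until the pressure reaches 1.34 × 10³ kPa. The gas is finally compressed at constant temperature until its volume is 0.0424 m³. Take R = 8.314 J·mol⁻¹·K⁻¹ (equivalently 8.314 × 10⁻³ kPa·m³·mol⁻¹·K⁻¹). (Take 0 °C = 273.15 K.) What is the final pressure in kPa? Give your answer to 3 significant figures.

P₃ ≈ 3.50e+03 kPa

Convert: T₁ = 885.1 K.
Reversible adiabatic, γ = 1.40: T₂ = T₁·(P₂/P₁)^((γ−1)/γ) = 1276 K; V₂ = V₁·(P₁/P₂)^(1/γ) = 0.1107 m³.
Isothermal, so P V is constant: T₃ = T₂; P₃ = P₂·(V₂/V₃) = 3499 kPa.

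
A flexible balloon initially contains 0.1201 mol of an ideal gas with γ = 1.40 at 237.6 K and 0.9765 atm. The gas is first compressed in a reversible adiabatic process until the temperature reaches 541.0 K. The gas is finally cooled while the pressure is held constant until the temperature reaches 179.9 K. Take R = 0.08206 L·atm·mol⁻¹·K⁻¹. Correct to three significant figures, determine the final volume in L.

V₃ ≈ 0.102 L

From PV = nRT: V₁ = nRT₁/P₁ = 2.398 L.
Adiabatic (γ = 1.40), T V^(γ−1) and P V^γ constant: P₂ = P₁·(T₂/T₁)^(γ/(γ−1)) = 17.39 atm; V₂ = V₁·(T₁/T₂)^(1/(γ−1)) = 0.3065 L.
P constant ⇒ V ∝ T: P₃ = P₂; V₃ = V₂·(T₃/T₂) = 0.1019 L.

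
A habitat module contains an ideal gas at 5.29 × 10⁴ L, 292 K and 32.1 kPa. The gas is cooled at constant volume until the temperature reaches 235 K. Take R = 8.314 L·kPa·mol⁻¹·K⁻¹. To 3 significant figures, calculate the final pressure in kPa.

P₂ ≈ 25.8 kPa

V constant ⇒ P ∝ T: V₂ = V₁; P₂ = P₁·(T₂/T₁) = 25.83 kPa.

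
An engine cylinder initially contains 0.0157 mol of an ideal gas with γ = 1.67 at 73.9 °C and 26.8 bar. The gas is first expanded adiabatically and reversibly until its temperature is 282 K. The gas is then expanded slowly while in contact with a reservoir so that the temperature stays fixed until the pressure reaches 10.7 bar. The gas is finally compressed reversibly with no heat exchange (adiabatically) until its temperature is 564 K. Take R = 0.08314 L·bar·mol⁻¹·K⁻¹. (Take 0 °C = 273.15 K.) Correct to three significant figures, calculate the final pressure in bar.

P₄ ≈ 60.2 bar

Convert: T₁ = 347.0 K.
From PV = nRT: V₁ = nRT₁/P₁ = 0.01690 L.
Reversible adiabatic, γ = 1.67: P₂ = P₁·(T₂/T₁)^(γ/(γ−1)) = 15.98 bar; V₂ = V₁·(T₁/T₂)^(1/(γ−1)) = 0.02304 L.
Isothermal, so P V is constant: T₃ = T₂; V₃ = V₂·(P₂/P₃) = 0.03440 L.
Adiabatic (γ = 1.67), T V^(γ−1) and P V^γ constant: P₄ = P₃·(T₄/T₃)^(γ/(γ−1)) = 60.22 bar; V₄ = V₃·(T₃/T₄)^(1/(γ−1)) = 0.01223 L.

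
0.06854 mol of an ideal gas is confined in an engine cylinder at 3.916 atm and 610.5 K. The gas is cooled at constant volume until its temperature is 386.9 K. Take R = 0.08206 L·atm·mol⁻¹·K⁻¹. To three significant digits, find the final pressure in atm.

P₂ ≈ 2.48 atm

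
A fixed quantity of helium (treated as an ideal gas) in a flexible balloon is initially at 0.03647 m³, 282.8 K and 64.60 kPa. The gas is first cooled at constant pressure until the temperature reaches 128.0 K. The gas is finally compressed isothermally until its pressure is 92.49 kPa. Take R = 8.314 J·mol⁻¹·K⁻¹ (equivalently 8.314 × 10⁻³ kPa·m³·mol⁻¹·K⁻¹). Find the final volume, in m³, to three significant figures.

V₃ ≈ 0.0115 m³

Isobaric, so V/T is constant: P₂ = P₁; V₂ = V₁·(T₂/T₁) = 0.01651 m³.
T constant ⇒ Boyle's law P V = const: T₃ = T₂; V₃ = V₂·(P₂/P₃) = 0.01153 m³.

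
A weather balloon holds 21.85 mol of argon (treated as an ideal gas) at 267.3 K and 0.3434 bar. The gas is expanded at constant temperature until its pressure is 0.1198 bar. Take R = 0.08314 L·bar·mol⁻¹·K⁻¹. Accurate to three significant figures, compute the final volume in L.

From PV = nRT: V₁ = nRT₁/P₁ = 1414 L.
Isothermal, so P V is constant: T₂ = T₁; V₂ = V₁·(P₁/P₂) = 4053 L.

V₂ ≈ 4.05e+03 L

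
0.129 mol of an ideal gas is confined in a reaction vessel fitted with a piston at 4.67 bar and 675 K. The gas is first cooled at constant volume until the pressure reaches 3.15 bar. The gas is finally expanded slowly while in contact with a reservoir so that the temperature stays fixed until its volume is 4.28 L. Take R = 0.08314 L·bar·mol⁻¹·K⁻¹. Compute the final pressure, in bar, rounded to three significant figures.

From PV = nRT: V₁ = nRT₁/P₁ = 1.550 L.
Isochoric, so P/T is constant: V₂ = V₁; T₂ = T₁·(P₂/P₁) = 455.3 K.
T constant ⇒ Boyle's law P V = const: T₃ = T₂; P₃ = P₂·(V₂/V₃) = 1.141 bar.

P₃ ≈ 1.14 bar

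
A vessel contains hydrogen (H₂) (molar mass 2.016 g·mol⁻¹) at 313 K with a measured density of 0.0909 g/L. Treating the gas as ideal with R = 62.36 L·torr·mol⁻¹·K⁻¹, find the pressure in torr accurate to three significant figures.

P ≈ 880 torr

ρ = PM/(RT) ⇒ P = ρRT/M = (0.0909 × 62.36 × 313.0) / 2.016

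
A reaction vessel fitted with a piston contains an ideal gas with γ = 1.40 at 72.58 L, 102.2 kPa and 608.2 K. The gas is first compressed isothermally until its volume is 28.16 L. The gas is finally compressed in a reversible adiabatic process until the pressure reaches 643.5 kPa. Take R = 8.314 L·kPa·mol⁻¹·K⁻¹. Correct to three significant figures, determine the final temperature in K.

T₃ ≈ 785 K

T constant ⇒ Boyle's law P V = const: T₂ = T₁; P₂ = P₁·(V₁/V₂) = 263.4 kPa.
Reversible adiabatic, γ = 1.40: T₃ = T₂·(P₃/P₂)^((γ−1)/γ) = 785.0 K; V₃ = V₂·(P₂/P₃)^(1/γ) = 14.88 L.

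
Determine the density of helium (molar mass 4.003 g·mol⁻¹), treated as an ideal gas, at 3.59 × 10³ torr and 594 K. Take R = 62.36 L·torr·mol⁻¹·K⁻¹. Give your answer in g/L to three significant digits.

ρ ≈ 0.388 g/L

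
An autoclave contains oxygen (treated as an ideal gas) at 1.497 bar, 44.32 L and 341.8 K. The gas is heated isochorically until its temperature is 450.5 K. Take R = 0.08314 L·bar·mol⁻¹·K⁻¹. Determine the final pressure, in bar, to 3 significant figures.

P₂ ≈ 1.97 bar

V constant ⇒ P ∝ T: V₂ = V₁; P₂ = P₁·(T₂/T₁) = 1.973 bar.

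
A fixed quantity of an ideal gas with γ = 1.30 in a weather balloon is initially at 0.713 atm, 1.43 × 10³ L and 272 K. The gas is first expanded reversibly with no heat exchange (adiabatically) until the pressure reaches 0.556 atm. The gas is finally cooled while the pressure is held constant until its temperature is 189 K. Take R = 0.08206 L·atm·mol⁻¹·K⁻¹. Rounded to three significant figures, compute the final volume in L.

V₃ ≈ 1.27e+03 L

Reversible adiabatic, γ = 1.30: T₂ = T₁·(P₂/P₁)^((γ−1)/γ) = 256.8 K; V₂ = V₁·(P₁/P₂)^(1/γ) = 1732 L.
P constant ⇒ V ∝ T: P₃ = P₂; V₃ = V₂·(T₃/T₂) = 1274 L.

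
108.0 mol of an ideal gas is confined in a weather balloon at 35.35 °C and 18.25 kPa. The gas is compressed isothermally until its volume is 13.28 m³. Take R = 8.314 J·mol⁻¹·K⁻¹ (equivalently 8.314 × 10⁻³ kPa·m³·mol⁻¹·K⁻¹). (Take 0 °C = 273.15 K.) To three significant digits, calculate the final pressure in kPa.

Convert: T₁ = 308.5 K.
From PV = nRT: V₁ = nRT₁/P₁ = 15.18 m³.
T constant ⇒ Boyle's law P V = const: T₂ = T₁; P₂ = P₁·(V₁/V₂) = 20.86 kPa.

P₂ ≈ 20.9 kPa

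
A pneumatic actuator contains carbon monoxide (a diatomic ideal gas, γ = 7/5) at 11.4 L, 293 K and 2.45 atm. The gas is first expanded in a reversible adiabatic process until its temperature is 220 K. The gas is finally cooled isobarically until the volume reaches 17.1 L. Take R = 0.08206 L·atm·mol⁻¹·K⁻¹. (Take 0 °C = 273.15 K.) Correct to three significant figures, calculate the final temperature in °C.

Reversible adiabatic, γ = 7/5: P₂ = P₁·(T₂/T₁)^(γ/(γ−1)) = 0.8987 atm; V₂ = V₁·(T₁/T₂)^(1/(γ−1)) = 23.34 L.
Isobaric, so V/T is constant: P₃ = P₂; T₃ = T₂·(V₃/V₂) = 161.2 K.

T₃ ≈ -112 °C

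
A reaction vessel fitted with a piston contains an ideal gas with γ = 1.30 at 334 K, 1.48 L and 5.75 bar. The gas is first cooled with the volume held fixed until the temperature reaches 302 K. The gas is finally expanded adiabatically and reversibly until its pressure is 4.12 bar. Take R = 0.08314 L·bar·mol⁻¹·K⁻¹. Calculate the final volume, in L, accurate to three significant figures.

V₃ ≈ 1.77 L

Isochoric, so P/T is constant: V₂ = V₁; P₂ = P₁·(T₂/T₁) = 5.199 bar.
Reversible adiabatic, γ = 1.30: T₃ = T₂·(P₃/P₂)^((γ−1)/γ) = 286.2 K; V₃ = V₂·(P₂/P₃)^(1/γ) = 1.770 L.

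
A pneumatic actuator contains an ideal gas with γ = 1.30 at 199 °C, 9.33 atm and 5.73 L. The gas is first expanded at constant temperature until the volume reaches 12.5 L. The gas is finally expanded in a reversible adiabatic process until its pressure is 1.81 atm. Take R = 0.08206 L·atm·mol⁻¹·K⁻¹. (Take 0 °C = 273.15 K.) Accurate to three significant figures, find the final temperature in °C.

Convert: T₁ = 472.1 K.
T constant ⇒ Boyle's law P V = const: T₂ = T₁; P₂ = P₁·(V₁/V₂) = 4.277 atm.
Reversible adiabatic, γ = 1.30: T₃ = T₂·(P₃/P₂)^((γ−1)/γ) = 387.2 K; V₃ = V₂·(P₂/P₃)^(1/γ) = 24.22 L.

T₃ ≈ 114 °C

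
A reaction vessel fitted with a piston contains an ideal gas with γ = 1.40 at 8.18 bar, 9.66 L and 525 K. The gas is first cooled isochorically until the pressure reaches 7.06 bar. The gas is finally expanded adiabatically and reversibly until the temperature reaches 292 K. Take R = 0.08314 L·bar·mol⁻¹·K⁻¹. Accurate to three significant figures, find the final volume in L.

V₃ ≈ 29.0 L

Isochoric, so P/T is constant: V₂ = V₁; T₂ = T₁·(P₂/P₁) = 453.1 K.
Adiabatic (γ = 1.40), T V^(γ−1) and P V^γ constant: P₃ = P₂·(T₃/T₂)^(γ/(γ−1)) = 1.517 bar; V₃ = V₂·(T₂/T₃)^(1/(γ−1)) = 28.98 L.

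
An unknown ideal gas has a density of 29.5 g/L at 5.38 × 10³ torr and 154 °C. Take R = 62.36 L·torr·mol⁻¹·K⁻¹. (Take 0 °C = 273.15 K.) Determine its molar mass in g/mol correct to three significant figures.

M ≈ 146 g/mol

ρ = PM/(RT) ⇒ M = ρRT/P = (29.5 × 62.36 × 427.1) / 5.38e+03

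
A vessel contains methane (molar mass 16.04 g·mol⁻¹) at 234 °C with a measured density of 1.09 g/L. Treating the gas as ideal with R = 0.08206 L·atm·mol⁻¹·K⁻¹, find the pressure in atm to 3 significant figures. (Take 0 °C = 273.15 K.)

P ≈ 2.83 atm

ρ = PM/(RT) ⇒ P = ρRT/M = (1.09 × 0.08206 × 507.1) / 16.04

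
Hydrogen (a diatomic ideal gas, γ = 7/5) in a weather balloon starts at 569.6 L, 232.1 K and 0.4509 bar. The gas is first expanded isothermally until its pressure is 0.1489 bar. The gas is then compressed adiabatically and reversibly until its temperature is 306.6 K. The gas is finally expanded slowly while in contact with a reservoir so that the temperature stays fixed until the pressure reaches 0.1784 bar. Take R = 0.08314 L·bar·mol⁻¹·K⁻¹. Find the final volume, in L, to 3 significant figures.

V₄ ≈ 1.90e+03 L

Isothermal, so P V is constant: T₂ = T₁; V₂ = V₁·(P₁/P₂) = 1725 L.
Adiabatic (γ = 7/5), T V^(γ−1) and P V^γ constant: P₃ = P₂·(T₃/T₂)^(γ/(γ−1)) = 0.3945 bar; V₃ = V₂·(T₂/T₃)^(1/(γ−1)) = 860.0 L.
T constant ⇒ Boyle's law P V = const: T₄ = T₃; V₄ = V₃·(P₃/P₄) = 1902 L.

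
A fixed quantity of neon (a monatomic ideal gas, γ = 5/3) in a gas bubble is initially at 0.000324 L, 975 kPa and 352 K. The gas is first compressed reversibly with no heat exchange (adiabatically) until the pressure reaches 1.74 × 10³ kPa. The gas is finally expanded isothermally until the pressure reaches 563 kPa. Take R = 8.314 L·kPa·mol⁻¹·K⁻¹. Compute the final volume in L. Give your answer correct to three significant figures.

Adiabatic (γ = 5/3), T V^(γ−1) and P V^γ constant: T₂ = T₁·(P₂/P₁)^((γ−1)/γ) = 443.8 K; V₂ = V₁·(P₁/P₂)^(1/γ) = 0.0002289 L.
T constant ⇒ Boyle's law P V = const: T₃ = T₂; V₃ = V₂·(P₂/P₃) = 0.0007074 L.

V₃ ≈ 0.000707 L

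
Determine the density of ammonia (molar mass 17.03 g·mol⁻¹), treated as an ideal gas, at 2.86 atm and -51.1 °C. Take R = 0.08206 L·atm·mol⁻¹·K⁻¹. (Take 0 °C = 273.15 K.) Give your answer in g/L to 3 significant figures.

ρ ≈ 2.67 g/L

ρ = PM/(RT) = (2.86 × 17.03) / (0.08206 × 222.0)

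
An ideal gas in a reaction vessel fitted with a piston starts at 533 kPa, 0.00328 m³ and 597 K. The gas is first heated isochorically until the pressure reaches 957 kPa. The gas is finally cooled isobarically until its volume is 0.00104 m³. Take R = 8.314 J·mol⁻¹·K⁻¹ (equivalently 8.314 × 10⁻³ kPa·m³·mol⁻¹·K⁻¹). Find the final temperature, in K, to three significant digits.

Isochoric, so P/T is constant: V₂ = V₁; T₂ = T₁·(P₂/P₁) = 1072 K.
P constant ⇒ V ∝ T: P₃ = P₂; T₃ = T₂·(V₃/V₂) = 339.9 K.

T₃ ≈ 340 K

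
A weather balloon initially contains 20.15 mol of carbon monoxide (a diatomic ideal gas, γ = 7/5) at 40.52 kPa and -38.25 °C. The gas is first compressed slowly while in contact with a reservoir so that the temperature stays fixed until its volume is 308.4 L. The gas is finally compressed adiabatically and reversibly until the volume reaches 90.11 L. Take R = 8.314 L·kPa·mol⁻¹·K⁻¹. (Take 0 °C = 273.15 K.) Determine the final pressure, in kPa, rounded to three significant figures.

Convert: T₁ = 234.9 K.
From PV = nRT: V₁ = nRT₁/P₁ = 971.2 L.
T constant ⇒ Boyle's law P V = const: T₂ = T₁; P₂ = P₁·(V₁/V₂) = 127.6 kPa.
Reversible adiabatic, γ = 7/5: T₃ = T₂·(V₂/V₃)^(γ−1) = 384.3 K; P₃ = P₂·(V₂/V₃)^γ = 714.4 kPa.

P₃ ≈ 714 kPa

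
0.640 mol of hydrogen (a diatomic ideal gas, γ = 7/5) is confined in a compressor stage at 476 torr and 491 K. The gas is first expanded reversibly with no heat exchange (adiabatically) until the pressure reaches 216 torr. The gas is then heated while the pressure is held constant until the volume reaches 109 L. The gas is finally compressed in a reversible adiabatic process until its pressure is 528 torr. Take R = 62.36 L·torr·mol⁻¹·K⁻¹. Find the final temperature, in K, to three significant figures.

T₄ ≈ 762 K

From PV = nRT: V₁ = nRT₁/P₁ = 41.17 L.
Adiabatic (γ = 7/5), T V^(γ−1) and P V^γ constant: T₂ = T₁·(P₂/P₁)^((γ−1)/γ) = 391.8 K; V₂ = V₁·(P₁/P₂)^(1/γ) = 72.39 L.
P constant ⇒ V ∝ T: P₃ = P₂; T₃ = T₂·(V₃/V₂) = 589.9 K.
Adiabatic (γ = 7/5), T V^(γ−1) and P V^γ constant: T₄ = T₃·(P₄/P₃)^((γ−1)/γ) = 761.6 K; V₄ = V₃·(P₃/P₄)^(1/γ) = 57.56 L.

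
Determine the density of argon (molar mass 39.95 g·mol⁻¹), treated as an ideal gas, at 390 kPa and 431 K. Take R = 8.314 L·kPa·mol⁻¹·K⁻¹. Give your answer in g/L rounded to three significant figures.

ρ ≈ 4.35 g/L

ρ = PM/(RT) = (390 × 39.95) / (8.314 × 431.0)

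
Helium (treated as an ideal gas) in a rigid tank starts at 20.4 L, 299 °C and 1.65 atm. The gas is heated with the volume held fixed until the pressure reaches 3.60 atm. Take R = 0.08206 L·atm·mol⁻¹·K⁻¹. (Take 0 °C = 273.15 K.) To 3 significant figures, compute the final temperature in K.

T₂ ≈ 1.25e+03 K

Convert: T₁ = 572.1 K.
Isochoric, so P/T is constant: V₂ = V₁; T₂ = T₁·(P₂/P₁) = 1248 K.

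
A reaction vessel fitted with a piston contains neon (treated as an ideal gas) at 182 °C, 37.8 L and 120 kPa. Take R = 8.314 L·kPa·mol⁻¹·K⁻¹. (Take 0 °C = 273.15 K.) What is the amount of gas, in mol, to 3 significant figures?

n ≈ 1.20 mol

Convert: T = 455.15 K.
PV = nRT ⇒ n = PV/(RT) = (120 × 37.8) / (8.314 × 455.15)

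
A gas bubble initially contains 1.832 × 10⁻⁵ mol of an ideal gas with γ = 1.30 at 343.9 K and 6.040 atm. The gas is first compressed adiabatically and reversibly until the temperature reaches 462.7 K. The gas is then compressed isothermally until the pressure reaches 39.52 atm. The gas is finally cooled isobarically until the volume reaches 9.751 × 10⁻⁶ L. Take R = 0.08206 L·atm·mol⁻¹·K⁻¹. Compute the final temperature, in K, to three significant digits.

From PV = nRT: V₁ = nRT₁/P₁ = 8.560e-05 L.
Reversible adiabatic, γ = 1.30: P₂ = P₁·(T₂/T₁)^(γ/(γ−1)) = 21.85 atm; V₂ = V₁·(T₁/T₂)^(1/(γ−1)) = 3.183e-05 L.
T constant ⇒ Boyle's law P V = const: T₃ = T₂; V₃ = V₂·(P₂/P₃) = 1.760e-05 L.
P constant ⇒ V ∝ T: P₄ = P₃; T₄ = T₃·(V₄/V₃) = 256.3 K.

T₄ ≈ 256 K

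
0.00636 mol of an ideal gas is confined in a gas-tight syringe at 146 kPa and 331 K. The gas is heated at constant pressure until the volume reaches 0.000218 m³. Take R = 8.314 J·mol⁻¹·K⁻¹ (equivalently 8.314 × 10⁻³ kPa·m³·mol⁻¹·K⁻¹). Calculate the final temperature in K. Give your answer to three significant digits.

T₂ ≈ 602 K

From PV = nRT: V₁ = nRT₁/P₁ = 0.0001199 m³.
P constant ⇒ V ∝ T: P₂ = P₁; T₂ = T₁·(V₂/V₁) = 601.9 K.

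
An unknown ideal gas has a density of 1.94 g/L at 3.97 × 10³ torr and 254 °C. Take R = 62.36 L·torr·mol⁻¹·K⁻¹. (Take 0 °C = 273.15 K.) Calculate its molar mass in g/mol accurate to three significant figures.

M ≈ 16.1 g/mol

ρ = PM/(RT) ⇒ M = ρRT/P = (1.94 × 62.36 × 527.1) / 3.97e+03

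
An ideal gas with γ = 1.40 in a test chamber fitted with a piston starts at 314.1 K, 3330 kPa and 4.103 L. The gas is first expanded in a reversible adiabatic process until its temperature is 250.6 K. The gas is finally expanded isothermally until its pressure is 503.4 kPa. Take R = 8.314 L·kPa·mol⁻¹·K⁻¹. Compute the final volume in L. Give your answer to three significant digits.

V₃ ≈ 21.7 L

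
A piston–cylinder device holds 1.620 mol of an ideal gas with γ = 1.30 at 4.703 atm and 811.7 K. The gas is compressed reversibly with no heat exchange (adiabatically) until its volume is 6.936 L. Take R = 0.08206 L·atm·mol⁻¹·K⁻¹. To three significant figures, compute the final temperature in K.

T₂ ≈ 1.16e+03 K

From PV = nRT: V₁ = nRT₁/P₁ = 22.94 L.
Reversible adiabatic, γ = 1.30: T₂ = T₁·(V₁/V₂)^(γ−1) = 1162 K; P₂ = P₁·(V₁/V₂)^γ = 22.27 atm.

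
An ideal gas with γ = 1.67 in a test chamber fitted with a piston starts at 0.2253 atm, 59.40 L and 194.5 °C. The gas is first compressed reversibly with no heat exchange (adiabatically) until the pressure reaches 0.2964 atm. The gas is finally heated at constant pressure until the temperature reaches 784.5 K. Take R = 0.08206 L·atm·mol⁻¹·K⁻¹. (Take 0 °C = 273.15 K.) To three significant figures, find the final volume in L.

V₃ ≈ 75.7 L

Convert: T₁ = 467.6 K.
Adiabatic (γ = 1.67), T V^(γ−1) and P V^γ constant: T₂ = T₁·(P₂/P₁)^((γ−1)/γ) = 522.0 K; V₂ = V₁·(P₁/P₂)^(1/γ) = 50.40 L.
P constant ⇒ V ∝ T: P₃ = P₂; V₃ = V₂·(T₃/T₂) = 75.74 L.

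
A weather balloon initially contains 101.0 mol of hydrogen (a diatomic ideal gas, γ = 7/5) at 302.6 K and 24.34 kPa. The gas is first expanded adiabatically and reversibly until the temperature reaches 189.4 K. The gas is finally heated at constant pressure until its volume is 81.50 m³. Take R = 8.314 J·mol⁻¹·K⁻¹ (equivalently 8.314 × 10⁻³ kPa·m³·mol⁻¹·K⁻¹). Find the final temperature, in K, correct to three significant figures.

T₃ ≈ 458 K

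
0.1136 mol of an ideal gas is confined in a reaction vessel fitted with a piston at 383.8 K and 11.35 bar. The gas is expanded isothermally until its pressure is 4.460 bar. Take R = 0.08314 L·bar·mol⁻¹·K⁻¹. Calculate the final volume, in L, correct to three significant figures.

From PV = nRT: V₁ = nRT₁/P₁ = 0.3194 L.
Isothermal, so P V is constant: T₂ = T₁; V₂ = V₁·(P₁/P₂) = 0.8128 L.

V₂ ≈ 0.813 L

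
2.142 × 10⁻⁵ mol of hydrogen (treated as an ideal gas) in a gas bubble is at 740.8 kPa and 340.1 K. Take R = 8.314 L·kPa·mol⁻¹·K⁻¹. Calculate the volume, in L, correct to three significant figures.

V ≈ 8.18e-05 L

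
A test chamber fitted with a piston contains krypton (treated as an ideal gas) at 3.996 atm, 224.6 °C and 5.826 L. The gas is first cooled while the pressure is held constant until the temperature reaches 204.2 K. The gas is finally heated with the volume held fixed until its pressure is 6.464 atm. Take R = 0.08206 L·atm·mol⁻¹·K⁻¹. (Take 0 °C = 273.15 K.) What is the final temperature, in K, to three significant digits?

Convert: T₁ = 497.8 K.
Isobaric, so V/T is constant: P₂ = P₁; V₂ = V₁·(T₂/T₁) = 2.390 L.
V constant ⇒ P ∝ T: V₃ = V₂; T₃ = T₂·(P₃/P₂) = 330.3 K.

T₃ ≈ 330 K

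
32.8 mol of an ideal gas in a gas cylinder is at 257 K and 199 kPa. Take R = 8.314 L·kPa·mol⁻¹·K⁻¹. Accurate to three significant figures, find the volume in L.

PV = nRT ⇒ V = nRT/P = (32.8 × 8.314 × 257) / 199

V ≈ 352 L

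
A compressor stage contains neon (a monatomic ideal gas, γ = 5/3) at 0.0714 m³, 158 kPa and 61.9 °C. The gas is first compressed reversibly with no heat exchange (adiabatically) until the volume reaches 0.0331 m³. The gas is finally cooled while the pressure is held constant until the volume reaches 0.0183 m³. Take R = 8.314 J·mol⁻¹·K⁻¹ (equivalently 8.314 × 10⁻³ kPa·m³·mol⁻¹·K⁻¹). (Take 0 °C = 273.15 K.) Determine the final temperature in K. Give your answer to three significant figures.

Convert: T₁ = 335.0 K.
Reversible adiabatic, γ = 5/3: T₂ = T₁·(V₁/V₂)^(γ−1) = 559.4 K; P₂ = P₁·(V₁/V₂)^γ = 569.0 kPa.
P constant ⇒ V ∝ T: P₃ = P₂; T₃ = T₂·(V₃/V₂) = 309.3 K.

T₃ ≈ 309 K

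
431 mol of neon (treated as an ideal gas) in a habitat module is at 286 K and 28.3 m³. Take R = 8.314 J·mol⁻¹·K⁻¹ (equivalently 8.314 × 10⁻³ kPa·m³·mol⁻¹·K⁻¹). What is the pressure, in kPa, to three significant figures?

PV = nRT ⇒ P = nRT/V = (431 × 8.314 × 10⁻³ × 286) / 28.3

P ≈ 36.2 kPa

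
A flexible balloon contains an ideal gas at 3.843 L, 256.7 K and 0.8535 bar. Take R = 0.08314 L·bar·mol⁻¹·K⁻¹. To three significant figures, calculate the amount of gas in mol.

n ≈ 0.154 mol

PV = nRT ⇒ n = PV/(RT) = (0.8535 × 3.843) / (0.08314 × 256.7)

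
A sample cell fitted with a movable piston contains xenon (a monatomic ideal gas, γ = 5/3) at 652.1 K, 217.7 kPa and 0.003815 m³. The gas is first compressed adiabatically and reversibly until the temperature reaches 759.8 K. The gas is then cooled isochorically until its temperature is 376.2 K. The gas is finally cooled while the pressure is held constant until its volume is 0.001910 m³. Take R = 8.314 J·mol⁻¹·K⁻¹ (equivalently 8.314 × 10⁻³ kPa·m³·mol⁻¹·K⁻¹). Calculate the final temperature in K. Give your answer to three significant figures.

T₄ ≈ 237 K

Adiabatic (γ = 5/3), T V^(γ−1) and P V^γ constant: P₂ = P₁·(T₂/T₁)^(γ/(γ−1)) = 319.0 kPa; V₂ = V₁·(T₁/T₂)^(1/(γ−1)) = 0.003033 m³.
Isochoric, so P/T is constant: V₃ = V₂; P₃ = P₂·(T₃/T₂) = 158.0 kPa.
P constant ⇒ V ∝ T: P₄ = P₃; T₄ = T₃·(V₄/V₃) = 236.9 K.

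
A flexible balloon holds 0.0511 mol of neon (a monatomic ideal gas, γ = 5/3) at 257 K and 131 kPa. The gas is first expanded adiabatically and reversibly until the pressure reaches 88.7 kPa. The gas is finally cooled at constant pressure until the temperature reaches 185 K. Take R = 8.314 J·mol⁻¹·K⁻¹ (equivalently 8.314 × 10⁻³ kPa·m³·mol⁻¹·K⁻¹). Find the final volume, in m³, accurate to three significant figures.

V₃ ≈ 0.000886 m³

From PV = nRT: V₁ = nRT₁/P₁ = 0.0008335 m³.
Reversible adiabatic, γ = 5/3: T₂ = T₁·(P₂/P₁)^((γ−1)/γ) = 219.9 K; V₂ = V₁·(P₁/P₂)^(1/γ) = 0.001053 m³.
Isobaric, so V/T is constant: P₃ = P₂; V₃ = V₂·(T₃/T₂) = 0.0008861 m³.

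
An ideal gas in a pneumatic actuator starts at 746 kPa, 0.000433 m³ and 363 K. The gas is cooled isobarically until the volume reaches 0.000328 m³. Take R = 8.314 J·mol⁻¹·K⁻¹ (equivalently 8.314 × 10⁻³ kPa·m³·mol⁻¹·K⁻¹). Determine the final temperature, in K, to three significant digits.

P constant ⇒ V ∝ T: P₂ = P₁; T₂ = T₁·(V₂/V₁) = 275.0 K.

T₂ ≈ 275 K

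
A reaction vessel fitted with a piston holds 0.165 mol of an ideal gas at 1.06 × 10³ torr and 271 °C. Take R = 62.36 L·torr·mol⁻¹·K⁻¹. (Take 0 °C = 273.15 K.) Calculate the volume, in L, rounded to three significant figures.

V ≈ 5.28 L

Convert: T = 544.15 K.
PV = nRT ⇒ V = nRT/P = (0.165 × 62.36 × 544.15) / 1.06e+03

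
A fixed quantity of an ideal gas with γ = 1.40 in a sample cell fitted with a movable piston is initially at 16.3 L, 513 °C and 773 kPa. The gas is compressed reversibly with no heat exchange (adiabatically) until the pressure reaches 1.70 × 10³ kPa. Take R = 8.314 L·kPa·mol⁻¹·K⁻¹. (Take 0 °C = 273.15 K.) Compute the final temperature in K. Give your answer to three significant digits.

T₂ ≈ 985 K

Convert: T₁ = 786.1 K.
Adiabatic (γ = 1.40), T V^(γ−1) and P V^γ constant: T₂ = T₁·(P₂/P₁)^((γ−1)/γ) = 984.7 K; V₂ = V₁·(P₁/P₂)^(1/γ) = 9.283 L.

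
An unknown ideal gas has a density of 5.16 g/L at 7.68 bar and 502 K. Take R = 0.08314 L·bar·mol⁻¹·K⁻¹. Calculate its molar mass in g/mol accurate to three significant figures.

M ≈ 28.0 g/mol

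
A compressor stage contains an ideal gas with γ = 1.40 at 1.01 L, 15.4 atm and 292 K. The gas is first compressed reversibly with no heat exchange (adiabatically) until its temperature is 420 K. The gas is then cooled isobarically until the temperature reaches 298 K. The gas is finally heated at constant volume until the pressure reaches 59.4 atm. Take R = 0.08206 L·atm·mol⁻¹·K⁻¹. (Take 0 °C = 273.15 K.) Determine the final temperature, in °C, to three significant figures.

Adiabatic (γ = 1.40), T V^(γ−1) and P V^γ constant: P₂ = P₁·(T₂/T₁)^(γ/(γ−1)) = 54.96 atm; V₂ = V₁·(T₁/T₂)^(1/(γ−1)) = 0.4071 L.
Isobaric, so V/T is constant: P₃ = P₂; V₃ = V₂·(T₃/T₂) = 0.2888 L.
V constant ⇒ P ∝ T: V₄ = V₃; T₄ = T₃·(P₄/P₃) = 322.1 K.

T₄ ≈ 48.9 °C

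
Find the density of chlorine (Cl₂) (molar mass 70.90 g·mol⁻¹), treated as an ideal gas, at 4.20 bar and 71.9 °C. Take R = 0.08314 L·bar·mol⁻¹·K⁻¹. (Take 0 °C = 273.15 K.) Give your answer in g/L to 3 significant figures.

ρ ≈ 10.4 g/L

ρ = PM/(RT) = (4.20 × 70.90) / (0.08314 × 345.0)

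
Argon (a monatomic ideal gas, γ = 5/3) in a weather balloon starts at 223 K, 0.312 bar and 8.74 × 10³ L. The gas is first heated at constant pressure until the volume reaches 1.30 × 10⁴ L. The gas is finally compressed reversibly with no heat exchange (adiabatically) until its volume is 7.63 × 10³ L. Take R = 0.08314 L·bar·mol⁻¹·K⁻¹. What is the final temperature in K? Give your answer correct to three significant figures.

T₃ ≈ 473 K

Isobaric, so V/T is constant: P₂ = P₁; T₂ = T₁·(V₂/V₁) = 331.7 K.
Reversible adiabatic, γ = 5/3: T₃ = T₂·(V₂/V₃)^(γ−1) = 473.2 K; P₃ = P₂·(V₂/V₃)^γ = 0.7583 bar.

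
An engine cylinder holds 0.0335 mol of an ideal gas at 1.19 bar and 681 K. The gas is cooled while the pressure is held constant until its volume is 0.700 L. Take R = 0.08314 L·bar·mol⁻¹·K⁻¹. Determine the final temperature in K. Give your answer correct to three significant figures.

From PV = nRT: V₁ = nRT₁/P₁ = 1.594 L.
P constant ⇒ V ∝ T: P₂ = P₁; T₂ = T₁·(V₂/V₁) = 299.1 K.

T₂ ≈ 299 K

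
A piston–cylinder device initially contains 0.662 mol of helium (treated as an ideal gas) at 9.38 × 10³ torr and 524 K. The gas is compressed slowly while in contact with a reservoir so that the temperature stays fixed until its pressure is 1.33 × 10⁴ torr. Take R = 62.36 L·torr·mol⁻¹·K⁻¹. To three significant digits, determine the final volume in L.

V₂ ≈ 1.63 L

From PV = nRT: V₁ = nRT₁/P₁ = 2.306 L.
T constant ⇒ Boyle's law P V = const: T₂ = T₁; V₂ = V₁·(P₁/P₂) = 1.626 L.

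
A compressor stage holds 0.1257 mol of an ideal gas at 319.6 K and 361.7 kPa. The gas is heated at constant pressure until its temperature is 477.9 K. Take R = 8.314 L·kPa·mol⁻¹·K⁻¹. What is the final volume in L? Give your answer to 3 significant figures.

V₂ ≈ 1.38 L

From PV = nRT: V₁ = nRT₁/P₁ = 0.9234 L.
P constant ⇒ V ∝ T: P₂ = P₁; V₂ = V₁·(T₂/T₁) = 1.381 L.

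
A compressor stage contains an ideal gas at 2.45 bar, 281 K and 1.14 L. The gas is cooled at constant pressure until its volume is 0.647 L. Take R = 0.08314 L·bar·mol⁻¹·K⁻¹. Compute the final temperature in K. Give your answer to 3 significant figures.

T₂ ≈ 159 K

Isobaric, so V/T is constant: P₂ = P₁; T₂ = T₁·(V₂/V₁) = 159.5 K.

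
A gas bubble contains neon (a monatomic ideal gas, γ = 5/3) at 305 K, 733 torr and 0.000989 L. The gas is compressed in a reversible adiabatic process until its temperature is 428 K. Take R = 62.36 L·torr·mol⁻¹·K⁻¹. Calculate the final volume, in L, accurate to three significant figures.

V₂ ≈ 0.000595 L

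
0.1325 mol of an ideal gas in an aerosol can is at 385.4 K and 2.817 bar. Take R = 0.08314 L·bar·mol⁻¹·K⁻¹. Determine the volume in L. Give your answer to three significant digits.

V ≈ 1.51 L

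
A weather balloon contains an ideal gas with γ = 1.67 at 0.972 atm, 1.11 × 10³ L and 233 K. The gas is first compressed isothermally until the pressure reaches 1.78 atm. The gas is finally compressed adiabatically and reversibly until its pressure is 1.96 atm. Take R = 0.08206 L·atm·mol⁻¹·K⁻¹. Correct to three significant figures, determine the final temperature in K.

Isothermal, so P V is constant: T₂ = T₁; V₂ = V₁·(P₁/P₂) = 606.1 L.
Reversible adiabatic, γ = 1.67: T₃ = T₂·(P₃/P₂)^((γ−1)/γ) = 242.2 K; V₃ = V₂·(P₂/P₃)^(1/γ) = 572.2 L.

T₃ ≈ 242 K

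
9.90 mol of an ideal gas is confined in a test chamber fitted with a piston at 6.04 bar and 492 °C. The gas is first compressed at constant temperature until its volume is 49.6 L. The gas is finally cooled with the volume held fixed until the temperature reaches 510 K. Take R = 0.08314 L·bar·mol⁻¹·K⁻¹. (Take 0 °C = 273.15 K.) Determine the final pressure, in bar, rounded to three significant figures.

Convert: T₁ = 765.1 K.
From PV = nRT: V₁ = nRT₁/P₁ = 104.3 L.
Isothermal, so P V is constant: T₂ = T₁; P₂ = P₁·(V₁/V₂) = 12.70 bar.
Isochoric, so P/T is constant: V₃ = V₂; P₃ = P₂·(T₃/T₂) = 8.463 bar.

P₃ ≈ 8.46 bar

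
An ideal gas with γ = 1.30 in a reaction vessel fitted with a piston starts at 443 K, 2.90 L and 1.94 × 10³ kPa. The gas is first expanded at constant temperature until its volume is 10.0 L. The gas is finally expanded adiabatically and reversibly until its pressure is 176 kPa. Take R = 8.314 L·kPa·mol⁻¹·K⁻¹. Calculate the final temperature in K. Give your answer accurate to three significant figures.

Isothermal, so P V is constant: T₂ = T₁; P₂ = P₁·(V₁/V₂) = 562.6 kPa.
Adiabatic (γ = 1.30), T V^(γ−1) and P V^γ constant: T₃ = T₂·(P₃/P₂)^((γ−1)/γ) = 338.8 K; V₃ = V₂·(P₂/P₃)^(1/γ) = 24.45 L.

T₃ ≈ 339 K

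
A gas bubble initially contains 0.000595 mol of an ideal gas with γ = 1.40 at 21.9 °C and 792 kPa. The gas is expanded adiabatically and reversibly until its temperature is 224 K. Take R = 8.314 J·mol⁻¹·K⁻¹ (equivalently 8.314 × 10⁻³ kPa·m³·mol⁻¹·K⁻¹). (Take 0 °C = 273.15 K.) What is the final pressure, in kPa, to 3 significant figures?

Convert: T₁ = 295.0 K.
From PV = nRT: V₁ = nRT₁/P₁ = 1.843e-06 m³.
Reversible adiabatic, γ = 1.40: P₂ = P₁·(T₂/T₁)^(γ/(γ−1)) = 302.0 kPa; V₂ = V₁·(T₁/T₂)^(1/(γ−1)) = 3.670e-06 m³.

P₂ ≈ 302 kPa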